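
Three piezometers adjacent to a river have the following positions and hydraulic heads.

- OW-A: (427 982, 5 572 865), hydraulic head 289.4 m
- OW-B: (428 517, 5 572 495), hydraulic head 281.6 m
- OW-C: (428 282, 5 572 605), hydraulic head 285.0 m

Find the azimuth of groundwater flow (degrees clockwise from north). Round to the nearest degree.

092°

With h = a·x + b·y + c and OW-A as origin, the differences give:
  535·a + (-370)·b = -7.8
  300·a + (-260)·b = -4.4
Eliminate b (×(-260) and ×(-370), subtract): -28100·a = 400.00 → a = ∂h/∂x = -0.01423
Back-substitute: b = ∂h/∂y = +0.0004982.
Flow direction (−∇h) has components (+0.01423 E, -0.0004982 N).
Azimuth = atan2(E, N) = atan2(+0.01423, -0.0004982) = 92.0° ≈ 092°.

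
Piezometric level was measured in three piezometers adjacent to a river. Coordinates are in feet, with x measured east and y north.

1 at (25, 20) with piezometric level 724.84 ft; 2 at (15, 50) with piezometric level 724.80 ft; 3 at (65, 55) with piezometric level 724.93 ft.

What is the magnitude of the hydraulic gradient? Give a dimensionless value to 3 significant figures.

0.00268

With h = a·x + b·y + c and 1 as origin, the differences give:
  (-10)·a + 30·b = -0.04
  40·a + 35·b = +0.09
Eliminate b (×35 and ×30, subtract): -1550·a = -4.100 → a = ∂h/∂x = +0.002645
Back-substitute: b = ∂h/∂y = -0.0004516.
|∇h| = √(0.002645² + -0.0004516²) = 0.002683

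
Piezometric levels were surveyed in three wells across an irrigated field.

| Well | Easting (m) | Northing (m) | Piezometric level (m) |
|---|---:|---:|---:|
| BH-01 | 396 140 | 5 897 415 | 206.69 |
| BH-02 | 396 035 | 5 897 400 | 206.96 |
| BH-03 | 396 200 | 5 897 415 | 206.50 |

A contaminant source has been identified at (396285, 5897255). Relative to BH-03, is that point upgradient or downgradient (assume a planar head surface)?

Differences from BH-01: to BH-02 (Δx, Δy, Δh) = (-105, -15, +0.27); to BH-03 = (60, 0, -0.19).
Solve a·Δx + b·Δy = Δh: det = (-105)·0 − 60·(-15) = 900.
∂h/∂x = [(+0.27)·0 − (-0.19)·(-15)] / 900 = -0.003167
∂h/∂y = [(-105)·(-0.19) − 60·(+0.27)] / 900 = +0.004167
Head at (396285, 5897255) = 206.69 + (-0.003167)·(145) + (+0.004167)·(-160) = 205.56 m.
That is lower than the 206.50 m at BH-03, so the point is downgradient.

downgradient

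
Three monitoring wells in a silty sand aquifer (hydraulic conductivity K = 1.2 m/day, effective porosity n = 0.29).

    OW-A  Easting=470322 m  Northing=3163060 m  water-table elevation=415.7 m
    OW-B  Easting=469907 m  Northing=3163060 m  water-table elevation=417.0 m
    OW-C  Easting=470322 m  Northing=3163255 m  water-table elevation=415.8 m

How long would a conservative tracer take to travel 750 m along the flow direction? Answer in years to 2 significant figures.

∂h/∂x = (417.0 − 415.7) / (469907 − 470322) = -0.003133
∂h/∂y = (415.8 − 415.7) / (3163255 − 3163060) = +0.0005128
|∇h| = √(-0.003133² + 0.0005128²) = 0.003175
Seepage velocity v = K·i/n = 1.2 × 0.003175 / 0.29 = 0.01314 m/day.
t = 750 / 0.01314 = 5.708e+04 days = 156 years.

160 years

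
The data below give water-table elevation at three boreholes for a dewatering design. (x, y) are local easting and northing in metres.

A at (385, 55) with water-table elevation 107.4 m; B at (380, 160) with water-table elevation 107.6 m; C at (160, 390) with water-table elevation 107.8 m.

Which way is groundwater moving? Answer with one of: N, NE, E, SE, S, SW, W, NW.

SW

Three-point gradient (reference A): Δ to B = (-5, 105, +0.2), Δ to C = (-225, 335, +0.4).
∂h/∂x = +0.001139, ∂h/∂y = +0.001959 (det = 21950).
Flow = −∇h = (-0.001139 east, -0.001959 north), which points southwest.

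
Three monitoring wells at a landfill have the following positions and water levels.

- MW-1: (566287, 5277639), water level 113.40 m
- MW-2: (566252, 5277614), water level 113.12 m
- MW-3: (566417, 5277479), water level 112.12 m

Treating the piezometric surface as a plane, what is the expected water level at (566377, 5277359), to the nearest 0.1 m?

111.0 m

Differences from MW-1: to MW-2 (Δx, Δy, Δh) = (-35, -25, -0.28); to MW-3 = (130, -160, -1.28).
Solve a·Δx + b·Δy = Δh: det = (-35)·(-160) − 130·(-25) = 8850.
∂h/∂x = [(-0.28)·(-160) − (-1.28)·(-25)] / 8850 = +0.001446
∂h/∂y = [(-35)·(-1.28) − 130·(-0.28)] / 8850 = +0.009175
h(566377, 5277359) = 113.40 + (+0.001446)·(90) + (+0.009175)·(-280) = 113.40 +0.130 -2.569 = 110.961 m.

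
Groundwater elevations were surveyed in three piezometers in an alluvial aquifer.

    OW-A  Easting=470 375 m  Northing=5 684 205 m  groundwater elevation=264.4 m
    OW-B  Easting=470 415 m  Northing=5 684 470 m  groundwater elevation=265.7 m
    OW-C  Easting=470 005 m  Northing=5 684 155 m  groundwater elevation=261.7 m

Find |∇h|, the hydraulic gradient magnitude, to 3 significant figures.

Taking OW-A as reference: OW-B−OW-A = (40, 265, +1.3); OW-C−OW-A = (-370, -50, -2.7).
Determinant of the coordinate differences = 40·(-50) − (-370)·265 = 96050.
∂h/∂x = [(+1.3)·(-50) − (-2.7)·265] / 96050 = +0.006773
∂h/∂y = [40·(-2.7) − (-370)·(+1.3)] / 96050 = +0.003883
|∇h| = √(0.006773² + 0.003883²) = 0.007807

0.00781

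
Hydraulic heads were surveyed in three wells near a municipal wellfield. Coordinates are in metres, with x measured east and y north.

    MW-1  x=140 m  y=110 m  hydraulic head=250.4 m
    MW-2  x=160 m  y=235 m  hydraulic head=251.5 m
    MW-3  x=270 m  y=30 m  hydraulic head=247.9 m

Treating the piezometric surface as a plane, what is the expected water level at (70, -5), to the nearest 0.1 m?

250.0 m

Differences from MW-1: to MW-2 (Δx, Δy, Δh) = (20, 125, +1.1); to MW-3 = (130, -80, -2.5).
Solve a·Δx + b·Δy = Δh: det = 20·(-80) − 130·125 = -17850.
∂h/∂x = [(+1.1)·(-80) − (-2.5)·125] / -17850 = -0.01258
∂h/∂y = [20·(-2.5) − 130·(+1.1)] / -17850 = +0.01081
h(70, -5) = 250.4 + (-0.01258)·(-70) + (+0.01081)·(-115) = 250.4 +0.880 -1.243 = 250.037 m.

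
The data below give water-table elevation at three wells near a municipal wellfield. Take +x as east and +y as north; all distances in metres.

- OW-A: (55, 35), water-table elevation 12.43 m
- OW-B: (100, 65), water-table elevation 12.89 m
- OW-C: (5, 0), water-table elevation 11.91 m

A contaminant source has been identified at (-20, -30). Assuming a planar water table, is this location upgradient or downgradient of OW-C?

With h = a·x + b·y + c and OW-A as origin, the differences give:
  45·a + 30·b = +0.46
  (-50)·a + (-35)·b = -0.52
Eliminate b (×(-35) and ×30, subtract): -75·a = -0.500 → a = ∂h/∂x = +0.006667
Back-substitute: b = ∂h/∂y = +0.005333.
Head at (-20, -30) = 12.43 + (+0.006667)·(-75) + (+0.005333)·(-65) = 11.58 m.
That is lower than the 11.91 m at OW-C, so the point is downgradient.

downgradient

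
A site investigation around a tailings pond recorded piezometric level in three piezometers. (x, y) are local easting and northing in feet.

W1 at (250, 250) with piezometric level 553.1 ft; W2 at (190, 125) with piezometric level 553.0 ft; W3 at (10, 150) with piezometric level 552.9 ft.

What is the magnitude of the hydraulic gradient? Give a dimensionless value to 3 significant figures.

0.000800

Differences from W1: to W2 (Δx, Δy, Δh) = (-60, -125, -0.1); to W3 = (-240, -100, -0.2).
Solve a·Δx + b·Δy = Δh: det = (-60)·(-100) − (-240)·(-125) = -24000.
∂h/∂x = [(-0.1)·(-100) − (-0.2)·(-125)] / -24000 = +0.0006250
∂h/∂y = [(-60)·(-0.2) − (-240)·(-0.1)] / -24000 = +0.0005000
|∇h| = √(0.0006250² + 0.0005000²) = 0.0008004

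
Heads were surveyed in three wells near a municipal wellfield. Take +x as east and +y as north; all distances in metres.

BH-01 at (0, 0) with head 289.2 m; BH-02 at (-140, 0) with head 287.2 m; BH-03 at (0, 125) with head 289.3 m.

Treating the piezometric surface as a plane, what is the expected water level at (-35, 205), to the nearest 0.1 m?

288.9 m

∂h/∂x = (287.2 − 289.2) / (-140 − 0) = +0.01429
∂h/∂y = (289.3 − 289.2) / (125 − 0) = +0.0008000
h(-35, 205) = 289.2 + (+0.01429)·(-35) + (+0.0008000)·(205) = 289.2 -0.500 +0.164 = 288.864 m.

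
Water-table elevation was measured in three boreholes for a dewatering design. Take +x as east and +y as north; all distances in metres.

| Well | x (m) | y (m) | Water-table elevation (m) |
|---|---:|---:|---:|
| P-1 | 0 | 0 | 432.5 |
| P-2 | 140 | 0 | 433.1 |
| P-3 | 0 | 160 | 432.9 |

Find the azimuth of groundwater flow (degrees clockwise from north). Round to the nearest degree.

240°

∂h/∂x = (433.1 − 432.5) / (140 − 0) = +0.004286
∂h/∂y = (432.9 − 432.5) / (160 − 0) = +0.002500
Flow direction (−∇h) has components (-0.004286 E, -0.002500 N).
Azimuth = atan2(E, N) = atan2(-0.004286, -0.002500) = 239.7° ≈ 240°.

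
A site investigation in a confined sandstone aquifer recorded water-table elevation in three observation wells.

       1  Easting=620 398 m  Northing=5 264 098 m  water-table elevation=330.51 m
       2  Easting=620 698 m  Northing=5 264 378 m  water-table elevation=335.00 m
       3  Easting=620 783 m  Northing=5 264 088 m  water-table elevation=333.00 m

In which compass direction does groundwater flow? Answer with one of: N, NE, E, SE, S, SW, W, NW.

SW

Taking 1 as reference: 2−1 = (300, 280, +4.49); 3−1 = (385, -10, +2.49).
Solve a·Δx + b·Δy = Δh: det = 300·(-10) − 385·280 = -110800.
∂h/∂x = [(+4.49)·(-10) − (+2.49)·280] / -110800 = +0.006698
∂h/∂y = [300·(+2.49) − 385·(+4.49)] / -110800 = +0.008860
Flow = −∇h = (-0.006698 east, -0.008860 north), which points southwest.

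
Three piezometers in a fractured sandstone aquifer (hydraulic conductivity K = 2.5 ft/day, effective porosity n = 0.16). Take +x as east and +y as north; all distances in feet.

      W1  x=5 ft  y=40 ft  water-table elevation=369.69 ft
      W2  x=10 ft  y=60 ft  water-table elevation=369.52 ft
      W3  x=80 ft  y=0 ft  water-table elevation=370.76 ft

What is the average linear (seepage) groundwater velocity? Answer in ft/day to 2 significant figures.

0.21 ft/day

With h = a·x + b·y + c and W1 as origin, the differences give:
  5·a + 20·b = -0.17
  75·a + (-40)·b = +1.07
Eliminate b (×(-40) and ×20, subtract): -1700·a = -14.600 → a = ∂h/∂x = +0.008588
Back-substitute: b = ∂h/∂y = -0.01065.
|∇h| = √(0.008588² + -0.01065²) = 0.01368
Seepage velocity v = K·i/n = 2.5 × 0.01368 / 0.16 = 0.2137 ft/day.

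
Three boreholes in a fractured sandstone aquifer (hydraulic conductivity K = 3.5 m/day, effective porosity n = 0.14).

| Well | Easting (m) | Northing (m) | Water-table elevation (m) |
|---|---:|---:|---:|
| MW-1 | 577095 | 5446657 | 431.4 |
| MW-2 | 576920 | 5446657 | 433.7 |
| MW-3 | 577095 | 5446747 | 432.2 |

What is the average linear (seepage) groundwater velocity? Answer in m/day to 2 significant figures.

0.40 m/day

∂h/∂x = (433.7 − 431.4) / (576920 − 577095) = -0.01314
∂h/∂y = (432.2 − 431.4) / (5446747 − 5446657) = +0.008889
|∇h| = √(-0.01314² + 0.008889²) = 0.01586
Seepage velocity v = K·i/n = 3.5 × 0.01586 / 0.14 = 0.3965 m/day.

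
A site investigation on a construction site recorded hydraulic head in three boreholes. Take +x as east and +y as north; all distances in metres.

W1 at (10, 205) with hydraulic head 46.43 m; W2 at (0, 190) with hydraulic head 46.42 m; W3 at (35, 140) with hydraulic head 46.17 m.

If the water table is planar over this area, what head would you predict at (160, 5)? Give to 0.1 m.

45.4 m

Differences from W1: to W2 (Δx, Δy, Δh) = (-10, -15, -0.01); to W3 = (25, -65, -0.26).
Determinant of the coordinate differences = (-10)·(-65) − 25·(-15) = 1025.
∂h/∂x = [(-0.01)·(-65) − (-0.26)·(-15)] / 1025 = -0.003171
∂h/∂y = [(-10)·(-0.26) − 25·(-0.01)] / 1025 = +0.002780
h(160, 5) = 46.43 + (-0.003171)·(150) + (+0.002780)·(-200) = 46.43 -0.476 -0.556 = 45.398 m.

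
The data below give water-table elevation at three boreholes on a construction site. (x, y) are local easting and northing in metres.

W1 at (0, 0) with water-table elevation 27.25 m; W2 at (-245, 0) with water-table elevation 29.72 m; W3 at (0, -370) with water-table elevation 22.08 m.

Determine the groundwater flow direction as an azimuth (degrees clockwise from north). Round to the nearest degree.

144°

∂h/∂x = (29.72 − 27.25) / (-245 − 0) = -0.01008
∂h/∂y = (22.08 − 27.25) / (-370 − 0) = +0.01397
Flow direction (−∇h) has components (+0.01008 E, -0.01397 N).
Azimuth = atan2(E, N) = atan2(+0.01008, -0.01397) = 144.2° ≈ 144°.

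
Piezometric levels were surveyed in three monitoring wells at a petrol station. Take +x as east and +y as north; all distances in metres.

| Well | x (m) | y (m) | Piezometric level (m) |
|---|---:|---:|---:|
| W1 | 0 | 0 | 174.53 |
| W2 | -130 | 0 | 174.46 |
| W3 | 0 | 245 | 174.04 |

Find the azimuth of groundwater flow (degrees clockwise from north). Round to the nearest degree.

345°

∂h/∂x = (174.46 − 174.53) / (-130 − 0) = +0.0005385
∂h/∂y = (174.04 − 174.53) / (245 − 0) = -0.002000
Flow direction (−∇h) has components (-0.0005385 E, +0.002000 N).
Azimuth = atan2(E, N) = atan2(-0.0005385, +0.002000) = 344.9° ≈ 345°.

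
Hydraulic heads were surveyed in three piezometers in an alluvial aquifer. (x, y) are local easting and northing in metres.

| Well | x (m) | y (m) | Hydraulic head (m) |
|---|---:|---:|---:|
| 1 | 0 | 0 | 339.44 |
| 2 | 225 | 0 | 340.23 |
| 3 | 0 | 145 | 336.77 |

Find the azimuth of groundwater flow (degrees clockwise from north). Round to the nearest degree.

∂h/∂x = (340.23 − 339.44) / (225 − 0) = +0.003511
∂h/∂y = (336.77 − 339.44) / (145 − 0) = -0.01841
Flow direction (−∇h) has components (-0.003511 E, +0.01841 N).
Azimuth = atan2(E, N) = atan2(-0.003511, +0.01841) = 349.2° ≈ 349°.

349°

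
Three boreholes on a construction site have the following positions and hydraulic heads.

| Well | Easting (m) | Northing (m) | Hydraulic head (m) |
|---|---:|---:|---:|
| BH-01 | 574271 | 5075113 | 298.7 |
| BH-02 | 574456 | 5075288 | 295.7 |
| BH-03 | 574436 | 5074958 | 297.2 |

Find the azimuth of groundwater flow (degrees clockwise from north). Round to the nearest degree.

073°

With h = a·x + b·y + c and BH-01 as origin, the differences give:
  185·a + 175·b = -3.0
  165·a + (-155)·b = -1.5
Eliminate b (×(-155) and ×175, subtract): -57550·a = 727.50 → a = ∂h/∂x = -0.01264
Back-substitute: b = ∂h/∂y = -0.003779.
Flow direction (−∇h) has components (+0.01264 E, +0.003779 N).
Azimuth = atan2(E, N) = atan2(+0.01264, +0.003779) = 73.4° ≈ 073°.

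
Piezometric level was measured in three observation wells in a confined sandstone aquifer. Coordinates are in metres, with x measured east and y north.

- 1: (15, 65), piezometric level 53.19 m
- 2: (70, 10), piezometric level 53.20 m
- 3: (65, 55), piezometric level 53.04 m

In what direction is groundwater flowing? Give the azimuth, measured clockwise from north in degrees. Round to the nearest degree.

044°

Taking 1 as reference: 2−1 = (55, -55, +0.01); 3−1 = (50, -10, -0.15).
Solve a·Δx + b·Δy = Δh: det = 55·(-10) − 50·(-55) = 2200.
∂h/∂x = [(+0.01)·(-10) − (-0.15)·(-55)] / 2200 = -0.003795
∂h/∂y = [55·(-0.15) − 50·(+0.01)] / 2200 = -0.003977
Flow direction (−∇h) has components (+0.003795 E, +0.003977 N).
Azimuth = atan2(E, N) = atan2(+0.003795, +0.003977) = 43.7° ≈ 044°.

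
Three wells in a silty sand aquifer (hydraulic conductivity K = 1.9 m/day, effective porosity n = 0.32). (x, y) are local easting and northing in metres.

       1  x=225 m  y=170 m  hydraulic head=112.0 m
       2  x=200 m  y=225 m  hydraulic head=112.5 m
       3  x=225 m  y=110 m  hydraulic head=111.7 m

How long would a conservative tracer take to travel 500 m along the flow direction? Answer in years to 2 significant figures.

22 years

Three-point gradient (reference 1): Δ to 2 = (-25, 55, +0.5), Δ to 3 = (0, -60, -0.3).
∂h/∂x = -0.009000, ∂h/∂y = +0.005000 (det = 1500).
|∇h| = √(-0.009000² + 0.005000²) = 0.0103
Seepage velocity v = K·i/n = 1.9 × 0.0103 / 0.32 = 0.06116 m/day.
t = 500 / 0.06116 = 8175 days = 22.4 years.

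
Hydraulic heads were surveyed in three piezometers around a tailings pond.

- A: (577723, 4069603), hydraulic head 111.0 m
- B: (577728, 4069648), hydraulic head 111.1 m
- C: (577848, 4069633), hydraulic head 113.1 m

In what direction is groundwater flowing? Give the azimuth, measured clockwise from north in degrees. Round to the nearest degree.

Taking A as reference: B−A = (5, 45, +0.1); C−A = (125, 30, +2.1).
Determinant of the coordinate differences = 5·30 − 125·45 = -5475.
∂h/∂x = [(+0.1)·30 − (+2.1)·45] / -5475 = +0.01671
∂h/∂y = [5·(+2.1) − 125·(+0.1)] / -5475 = +0.0003653
Flow direction (−∇h) has components (-0.01671 E, -0.0003653 N).
Azimuth = atan2(E, N) = atan2(-0.01671, -0.0003653) = 268.7° ≈ 269°.

269°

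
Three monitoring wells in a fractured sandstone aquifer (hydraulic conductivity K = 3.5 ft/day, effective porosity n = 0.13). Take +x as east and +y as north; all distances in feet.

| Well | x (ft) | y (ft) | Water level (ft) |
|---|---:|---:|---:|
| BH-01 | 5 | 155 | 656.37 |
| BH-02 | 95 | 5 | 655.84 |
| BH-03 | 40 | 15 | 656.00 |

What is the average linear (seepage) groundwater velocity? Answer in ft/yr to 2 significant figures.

Differences from BH-01: to BH-02 (Δx, Δy, Δh) = (90, -150, -0.53); to BH-03 = (35, -140, -0.37).
Determinant of the coordinate differences = 90·(-140) − 35·(-150) = -7350.
∂h/∂x = [(-0.53)·(-140) − (-0.37)·(-150)] / -7350 = -0.002544
∂h/∂y = [90·(-0.37) − 35·(-0.53)] / -7350 = +0.002007
|∇h| = √(-0.002544² + 0.002007²) = 0.00324
Seepage velocity v = K·i/n = 3.5 × 0.00324 / 0.13 = 0.08723 ft/day = 31.86 ft/yr.

32 ft/yr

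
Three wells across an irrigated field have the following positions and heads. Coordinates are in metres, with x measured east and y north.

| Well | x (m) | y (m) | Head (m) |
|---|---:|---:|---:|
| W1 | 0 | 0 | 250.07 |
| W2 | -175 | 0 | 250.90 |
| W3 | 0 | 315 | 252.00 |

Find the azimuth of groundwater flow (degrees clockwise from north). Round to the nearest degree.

∂h/∂x = (250.90 − 250.07) / (-175 − 0) = -0.004743
∂h/∂y = (252.00 − 250.07) / (315 − 0) = +0.006127
Flow direction (−∇h) has components (+0.004743 E, -0.006127 N).
Azimuth = atan2(E, N) = atan2(+0.004743, -0.006127) = 142.3° ≈ 142°.

142°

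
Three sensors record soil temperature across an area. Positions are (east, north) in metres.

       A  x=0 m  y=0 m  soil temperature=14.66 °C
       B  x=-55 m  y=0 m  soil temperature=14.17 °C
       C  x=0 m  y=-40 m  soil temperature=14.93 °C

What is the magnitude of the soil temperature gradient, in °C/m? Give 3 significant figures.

0.0112 °C/m

∂T/∂x = (14.17 − 14.66) / (-55 − 0) = +0.008909
∂T/∂y = (14.93 − 14.66) / (-40 − 0) = -0.006750
|∇f| = √(0.008909² + -0.006750²) = 0.01118 °C/m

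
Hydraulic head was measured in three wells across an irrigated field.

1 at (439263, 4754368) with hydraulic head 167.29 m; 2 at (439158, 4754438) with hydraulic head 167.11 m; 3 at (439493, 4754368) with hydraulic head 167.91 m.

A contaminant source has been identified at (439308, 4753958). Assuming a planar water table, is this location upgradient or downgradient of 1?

downgradient

Differences from 1: to 2 (Δx, Δy, Δh) = (-105, 70, -0.18); to 3 = (230, 0, +0.62).
Solve a·Δx + b·Δy = Δh: det = (-105)·0 − 230·70 = -16100.
∂h/∂x = [(-0.18)·0 − (+0.62)·70] / -16100 = +0.002696
∂h/∂y = [(-105)·(+0.62) − 230·(-0.18)] / -16100 = +0.001472
Head at (439308, 4753958) = 167.29 + (+0.002696)·(45) + (+0.001472)·(-410) = 166.81 m.
That is lower than the 167.29 m at 1, so the point is downgradient.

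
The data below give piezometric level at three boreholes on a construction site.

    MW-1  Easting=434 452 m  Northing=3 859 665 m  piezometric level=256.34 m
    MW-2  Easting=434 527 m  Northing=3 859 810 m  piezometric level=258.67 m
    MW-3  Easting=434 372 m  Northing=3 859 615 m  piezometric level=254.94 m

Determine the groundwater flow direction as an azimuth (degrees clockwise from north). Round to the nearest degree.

Three-point gradient (reference MW-1): Δ to MW-2 = (75, 145, +2.33), Δ to MW-3 = (-80, -50, -1.40).
∂h/∂x = +0.01102, ∂h/∂y = +0.01037 (det = 7850).
Flow direction (−∇h) has components (-0.01102 E, -0.01037 N).
Azimuth = atan2(E, N) = atan2(-0.01102, -0.01037) = 226.7° ≈ 227°.

227°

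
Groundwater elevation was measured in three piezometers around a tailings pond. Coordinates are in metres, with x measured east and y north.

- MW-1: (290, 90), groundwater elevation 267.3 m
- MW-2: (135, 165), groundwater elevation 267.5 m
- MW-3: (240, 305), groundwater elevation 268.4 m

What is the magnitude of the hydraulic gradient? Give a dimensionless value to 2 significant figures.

0.0056

Three-point gradient (reference MW-1): Δ to MW-2 = (-155, 75, +0.2), Δ to MW-3 = (-50, 215, +1.1).
∂h/∂x = +0.001336, ∂h/∂y = +0.005427 (det = -29575).
|∇h| = √(0.001336² + 0.005427²) = 0.005589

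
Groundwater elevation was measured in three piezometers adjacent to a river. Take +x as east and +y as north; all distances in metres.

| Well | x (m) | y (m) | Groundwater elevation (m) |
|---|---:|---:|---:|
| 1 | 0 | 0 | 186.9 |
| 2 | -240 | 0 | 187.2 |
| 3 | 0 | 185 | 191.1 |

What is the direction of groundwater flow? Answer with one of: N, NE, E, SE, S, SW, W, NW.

S

∂h/∂x = (187.2 − 186.9) / (-240 − 0) = -0.001250
∂h/∂y = (191.1 − 186.9) / (185 − 0) = +0.02270
Flow = −∇h = (+0.001250 east, -0.02270 north), which points south.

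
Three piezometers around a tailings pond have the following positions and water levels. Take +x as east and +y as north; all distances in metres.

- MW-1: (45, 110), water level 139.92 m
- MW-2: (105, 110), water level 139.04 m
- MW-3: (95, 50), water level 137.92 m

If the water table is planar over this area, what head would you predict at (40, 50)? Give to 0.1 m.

Taking MW-1 as reference: MW-2−MW-1 = (60, 0, -0.88); MW-3−MW-1 = (50, -60, -2.00).
Determinant of the coordinate differences = 60·(-60) − 50·0 = -3600.
∂h/∂x = [(-0.88)·(-60) − (-2.00)·0] / -3600 = -0.01467
∂h/∂y = [60·(-2.00) − 50·(-0.88)] / -3600 = +0.02111
h(40, 50) = 139.92 + (-0.01467)·(-5) + (+0.02111)·(-60) = 139.92 +0.073 -1.267 = 138.727 m.

138.7 m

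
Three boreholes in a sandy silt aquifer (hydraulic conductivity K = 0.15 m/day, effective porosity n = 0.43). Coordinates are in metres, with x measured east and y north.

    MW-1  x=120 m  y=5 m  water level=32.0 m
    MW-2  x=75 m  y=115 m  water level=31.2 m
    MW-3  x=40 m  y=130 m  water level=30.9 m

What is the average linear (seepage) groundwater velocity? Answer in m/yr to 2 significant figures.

Three-point gradient (reference MW-1): Δ to MW-2 = (-45, 110, -0.8), Δ to MW-3 = (-80, 125, -1.1).
∂h/∂x = +0.006614, ∂h/∂y = -0.004567 (det = 3175).
|∇h| = √(0.006614² + -0.004567²) = 0.008038
Seepage velocity v = K·i/n = 0.15 × 0.008038 / 0.43 = 0.002804 m/day = 1.024 m/yr.

1.0 m/yr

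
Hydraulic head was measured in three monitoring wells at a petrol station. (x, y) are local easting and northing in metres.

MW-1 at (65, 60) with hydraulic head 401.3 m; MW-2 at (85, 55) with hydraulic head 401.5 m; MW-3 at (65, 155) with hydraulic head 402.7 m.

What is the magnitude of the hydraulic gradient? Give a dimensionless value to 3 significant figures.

0.0201

Taking MW-1 as reference: MW-2−MW-1 = (20, -5, +0.2); MW-3−MW-1 = (0, 95, +1.4).
Solve a·Δx + b·Δy = Δh: det = 20·95 − 0·(-5) = 1900.
∂h/∂x = [(+0.2)·95 − (+1.4)·(-5)] / 1900 = +0.01368
∂h/∂y = [20·(+1.4) − 0·(+0.2)] / 1900 = +0.01474
|∇h| = √(0.01368² + 0.01474²) = 0.02011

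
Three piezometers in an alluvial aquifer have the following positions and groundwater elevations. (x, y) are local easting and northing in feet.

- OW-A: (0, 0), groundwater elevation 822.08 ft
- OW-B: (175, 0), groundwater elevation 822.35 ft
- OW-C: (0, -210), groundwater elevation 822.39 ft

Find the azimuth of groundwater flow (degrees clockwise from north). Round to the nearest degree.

∂h/∂x = (822.35 − 822.08) / (175 − 0) = +0.001543
∂h/∂y = (822.39 − 822.08) / (-210 − 0) = -0.001476
Flow direction (−∇h) has components (-0.001543 E, +0.001476 N).
Azimuth = atan2(E, N) = atan2(-0.001543, +0.001476) = 313.7° ≈ 314°.

314°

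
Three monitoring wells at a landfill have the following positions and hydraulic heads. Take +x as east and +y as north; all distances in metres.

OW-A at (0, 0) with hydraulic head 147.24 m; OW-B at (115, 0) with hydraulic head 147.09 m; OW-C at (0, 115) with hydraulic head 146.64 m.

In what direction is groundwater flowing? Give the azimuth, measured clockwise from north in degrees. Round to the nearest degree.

∂h/∂x = (147.09 − 147.24) / (115 − 0) = -0.001304
∂h/∂y = (146.64 − 147.24) / (115 − 0) = -0.005217
Flow direction (−∇h) has components (+0.001304 E, +0.005217 N).
Azimuth = atan2(E, N) = atan2(+0.001304, +0.005217) = 14.0° ≈ 014°.

014°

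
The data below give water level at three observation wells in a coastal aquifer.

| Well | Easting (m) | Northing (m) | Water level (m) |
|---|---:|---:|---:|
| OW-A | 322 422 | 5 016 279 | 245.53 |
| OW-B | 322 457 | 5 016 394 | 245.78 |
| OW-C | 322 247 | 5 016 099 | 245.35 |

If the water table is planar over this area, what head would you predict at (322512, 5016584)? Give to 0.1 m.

246.2 m

Differences from OW-A: to OW-B (Δx, Δy, Δh) = (35, 115, +0.25); to OW-C = (-175, -180, -0.18).
Solve a·Δx + b·Δy = Δh: det = 35·(-180) − (-175)·115 = 13825.
∂h/∂x = [(+0.25)·(-180) − (-0.18)·115] / 13825 = -0.001758
∂h/∂y = [35·(-0.18) − (-175)·(+0.25)] / 13825 = +0.002709
h(322512, 5016584) = 245.53 + (-0.001758)·(90) + (+0.002709)·(305) = 245.53 -0.158 +0.826 = 246.198 m.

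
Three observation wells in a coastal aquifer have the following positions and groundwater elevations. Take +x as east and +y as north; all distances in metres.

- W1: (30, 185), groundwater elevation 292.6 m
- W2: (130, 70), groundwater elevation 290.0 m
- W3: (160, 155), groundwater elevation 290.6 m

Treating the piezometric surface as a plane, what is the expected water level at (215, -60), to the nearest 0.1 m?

287.4 m

Differences from W1: to W2 (Δx, Δy, Δh) = (100, -115, -2.6); to W3 = (130, -30, -2.0).
Determinant of the coordinate differences = 100·(-30) − 130·(-115) = 11950.
∂h/∂x = [(-2.6)·(-30) − (-2.0)·(-115)] / 11950 = -0.01272
∂h/∂y = [100·(-2.0) − 130·(-2.6)] / 11950 = +0.01155
h(215, -60) = 292.6 + (-0.01272)·(185) + (+0.01155)·(-245) = 292.6 -2.353 -2.829 = 287.418 m.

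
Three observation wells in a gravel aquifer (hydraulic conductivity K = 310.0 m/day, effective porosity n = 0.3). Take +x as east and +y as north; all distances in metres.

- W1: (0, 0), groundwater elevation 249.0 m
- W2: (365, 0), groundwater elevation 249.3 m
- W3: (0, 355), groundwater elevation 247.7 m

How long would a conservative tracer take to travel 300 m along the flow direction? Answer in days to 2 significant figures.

∂h/∂x = (249.3 − 249.0) / (365 − 0) = +0.0008219
∂h/∂y = (247.7 − 249.0) / (355 − 0) = -0.003662
|∇h| = √(0.0008219² + -0.003662²) = 0.003753
Seepage velocity v = K·i/n = 310.0 × 0.003753 / 0.3 = 3.878 m/day.
t = 300 / 3.878 = 77.36 days.

77 days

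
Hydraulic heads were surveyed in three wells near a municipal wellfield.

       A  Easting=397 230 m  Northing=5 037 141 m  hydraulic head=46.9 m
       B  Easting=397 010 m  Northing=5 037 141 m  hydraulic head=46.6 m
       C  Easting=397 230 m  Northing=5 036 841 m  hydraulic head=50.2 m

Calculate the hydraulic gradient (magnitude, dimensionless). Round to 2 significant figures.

∂h/∂x = (46.6 − 46.9) / (397010 − 397230) = +0.001364
∂h/∂y = (50.2 − 46.9) / (5036841 − 5037141) = -0.01100
|∇h| = √(0.001364² + -0.01100²) = 0.01108

0.011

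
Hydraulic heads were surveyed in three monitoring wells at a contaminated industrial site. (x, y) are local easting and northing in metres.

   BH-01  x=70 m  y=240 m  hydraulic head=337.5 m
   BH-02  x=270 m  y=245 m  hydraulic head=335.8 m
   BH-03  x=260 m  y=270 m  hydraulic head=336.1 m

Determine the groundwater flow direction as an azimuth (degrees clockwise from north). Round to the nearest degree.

134°

Three-point gradient (reference BH-01): Δ to BH-02 = (200, 5, -1.7), Δ to BH-03 = (190, 30, -1.4).
∂h/∂x = -0.008713, ∂h/∂y = +0.008515 (det = 5050).
Flow direction (−∇h) has components (+0.008713 E, -0.008515 N).
Azimuth = atan2(E, N) = atan2(+0.008713, -0.008515) = 134.3° ≈ 134°.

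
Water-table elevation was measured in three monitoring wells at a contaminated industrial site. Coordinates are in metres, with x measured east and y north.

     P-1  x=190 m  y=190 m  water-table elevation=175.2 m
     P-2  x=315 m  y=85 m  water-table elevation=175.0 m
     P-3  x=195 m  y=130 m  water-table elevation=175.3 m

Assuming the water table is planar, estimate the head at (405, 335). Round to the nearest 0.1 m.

174.2 m

With h = a·x + b·y + c and P-1 as origin, the differences give:
  125·a + (-105)·b = -0.2
  5·a + (-60)·b = +0.1
Eliminate b (×(-60) and ×(-105), subtract): -6975·a = 22.50 → a = ∂h/∂x = -0.003226
Back-substitute: b = ∂h/∂y = -0.001935.
h(405, 335) = 175.2 + (-0.003226)·(215) + (-0.001935)·(145) = 175.2 -0.694 -0.281 = 174.226 m.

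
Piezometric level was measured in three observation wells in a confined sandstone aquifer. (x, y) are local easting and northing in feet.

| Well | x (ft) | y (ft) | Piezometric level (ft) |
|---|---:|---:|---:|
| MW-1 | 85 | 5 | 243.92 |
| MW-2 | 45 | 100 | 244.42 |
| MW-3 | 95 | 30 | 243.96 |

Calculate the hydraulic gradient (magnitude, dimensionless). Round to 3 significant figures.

Taking MW-1 as reference: MW-2−MW-1 = (-40, 95, +0.50); MW-3−MW-1 = (10, 25, +0.04).
Determinant of the coordinate differences = (-40)·25 − 10·95 = -1950.
∂h/∂x = [(+0.50)·25 − (+0.04)·95] / -1950 = -0.004462
∂h/∂y = [(-40)·(+0.04) − 10·(+0.50)] / -1950 = +0.003385
|∇h| = √(-0.004462² + 0.003385²) = 0.005601

0.00560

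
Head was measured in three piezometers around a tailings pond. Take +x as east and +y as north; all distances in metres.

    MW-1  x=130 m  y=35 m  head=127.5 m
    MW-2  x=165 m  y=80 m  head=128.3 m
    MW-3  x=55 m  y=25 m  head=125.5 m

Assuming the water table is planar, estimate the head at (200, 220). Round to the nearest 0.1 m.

Three-point gradient (reference MW-1): Δ to MW-2 = (35, 45, +0.8), Δ to MW-3 = (-75, -10, -2.0).
∂h/∂x = +0.02711, ∂h/∂y = -0.003306 (det = 3025).
h(200, 220) = 127.5 + (+0.02711)·(70) + (-0.003306)·(185) = 127.5 +1.898 -0.612 = 128.786 m.

128.8 m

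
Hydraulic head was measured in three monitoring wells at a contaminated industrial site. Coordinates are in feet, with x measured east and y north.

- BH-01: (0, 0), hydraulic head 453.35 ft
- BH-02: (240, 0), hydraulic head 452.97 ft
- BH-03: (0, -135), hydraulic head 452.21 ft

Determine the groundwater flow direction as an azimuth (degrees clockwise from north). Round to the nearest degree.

169°

∂h/∂x = (452.97 − 453.35) / (240 − 0) = -0.001583
∂h/∂y = (452.21 − 453.35) / (-135 − 0) = +0.008444
Flow direction (−∇h) has components (+0.001583 E, -0.008444 N).
Azimuth = atan2(E, N) = atan2(+0.001583, -0.008444) = 169.4° ≈ 169°.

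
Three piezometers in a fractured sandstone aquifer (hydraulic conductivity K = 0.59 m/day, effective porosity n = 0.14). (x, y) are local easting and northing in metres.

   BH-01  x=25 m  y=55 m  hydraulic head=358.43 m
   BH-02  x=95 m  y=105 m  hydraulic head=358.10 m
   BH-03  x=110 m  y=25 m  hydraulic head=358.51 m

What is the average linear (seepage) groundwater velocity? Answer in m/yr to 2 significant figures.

With h = a·x + b·y + c and BH-01 as origin, the differences give:
  70·a + 50·b = -0.33
  85·a + (-30)·b = +0.08
Eliminate b (×(-30) and ×50, subtract): -6350·a = 5.900 → a = ∂h/∂x = -0.0009291
Back-substitute: b = ∂h/∂y = -0.005299.
|∇h| = √(-0.0009291² + -0.005299²) = 0.00538
Seepage velocity v = K·i/n = 0.59 × 0.00538 / 0.14 = 0.02267 m/day = 8.28 m/yr.

8.3 m/yr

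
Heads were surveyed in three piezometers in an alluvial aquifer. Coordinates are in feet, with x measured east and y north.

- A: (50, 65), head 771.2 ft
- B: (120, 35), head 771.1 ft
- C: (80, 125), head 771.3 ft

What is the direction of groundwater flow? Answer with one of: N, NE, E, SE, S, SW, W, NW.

S

Three-point gradient (reference A): Δ to B = (70, -30, -0.1), Δ to C = (30, 60, +0.1).
∂h/∂x = -0.0005882, ∂h/∂y = +0.001961 (det = 5100).
Flow = −∇h = (+0.0005882 east, -0.001961 north), which points south.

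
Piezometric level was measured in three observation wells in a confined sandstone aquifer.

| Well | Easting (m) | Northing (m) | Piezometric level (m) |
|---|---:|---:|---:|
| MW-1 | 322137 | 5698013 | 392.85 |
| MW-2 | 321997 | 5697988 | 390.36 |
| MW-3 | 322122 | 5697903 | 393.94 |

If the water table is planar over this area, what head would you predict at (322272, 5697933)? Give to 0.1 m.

396.6 m

Taking MW-1 as reference: MW-2−MW-1 = (-140, -25, -2.49); MW-3−MW-1 = (-15, -110, +1.09).
Solve a·Δx + b·Δy = Δh: det = (-140)·(-110) − (-15)·(-25) = 15025.
∂h/∂x = [(-2.49)·(-110) − (+1.09)·(-25)] / 15025 = +0.02004
∂h/∂y = [(-140)·(+1.09) − (-15)·(-2.49)] / 15025 = -0.01264
h(322272, 5697933) = 392.85 + (+0.02004)·(135) + (-0.01264)·(-80) = 392.85 +2.706 +1.011 = 396.567 m.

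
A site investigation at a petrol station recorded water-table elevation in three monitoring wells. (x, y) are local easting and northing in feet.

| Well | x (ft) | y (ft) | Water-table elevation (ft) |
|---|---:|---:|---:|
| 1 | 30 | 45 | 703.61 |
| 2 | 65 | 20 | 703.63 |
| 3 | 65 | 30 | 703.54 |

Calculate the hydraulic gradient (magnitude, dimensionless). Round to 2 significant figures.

0.011

Three-point gradient (reference 1): Δ to 2 = (35, -25, +0.02), Δ to 3 = (35, -15, -0.07).
∂h/∂x = -0.005857, ∂h/∂y = -0.009000 (det = 350).
|∇h| = √(-0.005857² + -0.009000²) = 0.01074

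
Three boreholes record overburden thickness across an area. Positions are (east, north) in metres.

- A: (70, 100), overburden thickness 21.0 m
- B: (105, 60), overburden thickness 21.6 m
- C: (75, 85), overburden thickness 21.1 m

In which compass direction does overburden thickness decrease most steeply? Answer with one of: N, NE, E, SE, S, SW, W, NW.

With d = a·x + b·y + c and A as origin, the differences give:
  35·a + (-40)·b = +0.6
  5·a + (-15)·b = +0.1
Eliminate b (×(-15) and ×(-40), subtract): -325·a = -5.00 → a = ∂d/∂x = +0.01538
Back-substitute: b = ∂d/∂y = -0.001538.
Steepest decrease is along −∇f = (-0.01538 E, +0.001538 N) → west.

W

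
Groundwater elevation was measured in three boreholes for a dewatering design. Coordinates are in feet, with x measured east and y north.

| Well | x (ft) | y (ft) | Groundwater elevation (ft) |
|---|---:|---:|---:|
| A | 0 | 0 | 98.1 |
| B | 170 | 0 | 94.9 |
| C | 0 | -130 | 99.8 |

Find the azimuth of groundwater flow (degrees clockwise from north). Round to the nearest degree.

∂h/∂x = (94.9 − 98.1) / (170 − 0) = -0.01882
∂h/∂y = (99.8 − 98.1) / (-130 − 0) = -0.01308
Flow direction (−∇h) has components (+0.01882 E, +0.01308 N).
Azimuth = atan2(E, N) = atan2(+0.01882, +0.01308) = 55.2° ≈ 055°.

055°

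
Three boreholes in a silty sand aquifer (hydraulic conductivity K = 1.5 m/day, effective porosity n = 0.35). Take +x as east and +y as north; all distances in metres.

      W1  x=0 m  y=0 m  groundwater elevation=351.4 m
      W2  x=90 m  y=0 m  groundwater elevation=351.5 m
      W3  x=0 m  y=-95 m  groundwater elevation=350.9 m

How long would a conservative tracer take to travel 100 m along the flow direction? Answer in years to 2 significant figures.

∂h/∂x = (351.5 − 351.4) / (90 − 0) = +0.001111
∂h/∂y = (350.9 − 351.4) / (-95 − 0) = +0.005263
|∇h| = √(0.001111² + 0.005263²) = 0.005379
Seepage velocity v = K·i/n = 1.5 × 0.005379 / 0.35 = 0.02305 m/day.
t = 100 / 0.02305 = 4338 days = 11.9 years.

12 years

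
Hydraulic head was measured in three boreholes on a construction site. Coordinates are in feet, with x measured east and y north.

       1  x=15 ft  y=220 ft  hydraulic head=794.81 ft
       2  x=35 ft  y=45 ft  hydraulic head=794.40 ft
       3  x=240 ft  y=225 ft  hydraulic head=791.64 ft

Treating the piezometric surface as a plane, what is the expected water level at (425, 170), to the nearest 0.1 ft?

789.0 ft

Taking 1 as reference: 2−1 = (20, -175, -0.41); 3−1 = (225, 5, -3.17).
Solve a·Δx + b·Δy = Δh: det = 20·5 − 225·(-175) = 39475.
∂h/∂x = [(-0.41)·5 − (-3.17)·(-175)] / 39475 = -0.01411
∂h/∂y = [20·(-3.17) − 225·(-0.41)] / 39475 = +0.0007308
h(425, 170) = 794.81 + (-0.01411)·(410) + (+0.0007308)·(-50) = 794.81 -5.783 -0.037 = 788.990 ft.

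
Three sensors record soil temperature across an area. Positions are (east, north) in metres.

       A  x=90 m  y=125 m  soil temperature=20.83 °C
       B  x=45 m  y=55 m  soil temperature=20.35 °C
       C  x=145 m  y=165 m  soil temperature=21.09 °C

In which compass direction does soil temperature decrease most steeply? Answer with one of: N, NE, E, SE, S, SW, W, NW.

S

Three-point gradient (reference A): Δ to B = (-45, -70, -0.48), Δ to C = (55, 40, +0.26).
∂T/∂x = -0.0004878, ∂T/∂y = +0.007171 (det = 2050).
Steepest decrease is along −∇f = (+0.0004878 E, -0.007171 N) → south.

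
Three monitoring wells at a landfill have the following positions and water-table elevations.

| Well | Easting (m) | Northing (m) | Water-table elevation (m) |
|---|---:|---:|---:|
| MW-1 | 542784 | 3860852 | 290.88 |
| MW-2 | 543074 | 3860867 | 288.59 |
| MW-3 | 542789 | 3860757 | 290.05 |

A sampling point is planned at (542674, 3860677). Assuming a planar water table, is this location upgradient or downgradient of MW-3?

Differences from MW-1: to MW-2 (Δx, Δy, Δh) = (290, 15, -2.29); to MW-3 = (5, -95, -0.83).
Determinant of the coordinate differences = 290·(-95) − 5·15 = -27625.
∂h/∂x = [(-2.29)·(-95) − (-0.83)·15] / -27625 = -0.008326
∂h/∂y = [290·(-0.83) − 5·(-2.29)] / -27625 = +0.008299
Head at (542674, 3860677) = 290.88 + (-0.008326)·(-110) + (+0.008299)·(-175) = 290.34 m.
That is higher than the 290.05 m at MW-3, so the point is upgradient.

upgradient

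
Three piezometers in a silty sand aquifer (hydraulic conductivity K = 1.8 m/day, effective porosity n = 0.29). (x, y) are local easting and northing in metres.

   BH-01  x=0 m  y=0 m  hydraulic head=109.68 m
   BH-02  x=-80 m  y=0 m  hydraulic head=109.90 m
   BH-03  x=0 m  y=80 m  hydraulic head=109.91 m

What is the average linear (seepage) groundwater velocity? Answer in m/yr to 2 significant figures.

∂h/∂x = (109.90 − 109.68) / (-80 − 0) = -0.002750
∂h/∂y = (109.91 − 109.68) / (80 − 0) = +0.002875
|∇h| = √(-0.002750² + 0.002875²) = 0.003978
Seepage velocity v = K·i/n = 1.8 × 0.003978 / 0.29 = 0.02469 m/day = 9.018 m/yr.

9.0 m/yr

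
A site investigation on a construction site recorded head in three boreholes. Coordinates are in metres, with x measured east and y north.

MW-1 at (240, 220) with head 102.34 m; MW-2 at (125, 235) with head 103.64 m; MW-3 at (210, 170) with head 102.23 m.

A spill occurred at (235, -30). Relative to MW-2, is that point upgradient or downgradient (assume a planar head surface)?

downgradient

Three-point gradient (reference MW-1): Δ to MW-2 = (-115, 15, +1.30), Δ to MW-3 = (-30, -50, -0.11).
∂h/∂x = -0.01022, ∂h/∂y = +0.008331 (det = 6200).
Head at (235, -30) = 102.34 + (-0.01022)·(-5) + (+0.008331)·(-250) = 100.31 m.
That is lower than the 103.64 m at MW-2, so the point is downgradient.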